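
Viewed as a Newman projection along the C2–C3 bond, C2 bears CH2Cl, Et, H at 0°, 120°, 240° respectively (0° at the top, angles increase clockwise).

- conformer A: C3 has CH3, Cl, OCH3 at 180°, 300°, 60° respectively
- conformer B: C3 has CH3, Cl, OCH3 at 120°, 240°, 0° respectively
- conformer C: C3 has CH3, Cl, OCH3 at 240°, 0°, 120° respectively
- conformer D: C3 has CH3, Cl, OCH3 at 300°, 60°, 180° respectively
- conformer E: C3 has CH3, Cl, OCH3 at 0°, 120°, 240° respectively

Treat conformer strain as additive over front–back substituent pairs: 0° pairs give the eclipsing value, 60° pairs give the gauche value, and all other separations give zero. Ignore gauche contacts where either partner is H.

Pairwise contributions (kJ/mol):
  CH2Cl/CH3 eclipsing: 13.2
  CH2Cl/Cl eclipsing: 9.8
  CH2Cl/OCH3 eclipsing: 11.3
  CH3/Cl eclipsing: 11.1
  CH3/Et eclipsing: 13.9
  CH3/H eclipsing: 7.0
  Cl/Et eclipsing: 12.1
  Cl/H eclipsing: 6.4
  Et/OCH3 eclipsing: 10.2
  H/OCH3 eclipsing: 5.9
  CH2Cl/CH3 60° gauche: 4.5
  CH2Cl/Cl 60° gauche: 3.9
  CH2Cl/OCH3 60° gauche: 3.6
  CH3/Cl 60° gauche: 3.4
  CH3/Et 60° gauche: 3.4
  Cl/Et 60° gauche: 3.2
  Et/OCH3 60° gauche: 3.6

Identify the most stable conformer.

A is staggered. CH2Cl at 0° is gauche with Cl at 300° (3.9); CH2Cl at 0° is gauche with OCH3 at 60° (3.6); Et at 120° is gauche with CH3 at 180° (3.4); Et at 120° is gauche with OCH3 at 60° (3.6). Total 14.5 kJ/mol.
B is eclipsed. CH2Cl at 0° is eclipsed with OCH3 at 0° (11.3); Et at 120° is eclipsed with CH3 at 120° (13.9); H at 240° is eclipsed with Cl at 240° (6.4). Total 31.6 kJ/mol.
C is eclipsed. CH2Cl at 0° is eclipsed with Cl at 0° (9.8); Et at 120° is eclipsed with OCH3 at 120° (10.2); H at 240° is eclipsed with CH3 at 240° (7.0). Total 27.0 kJ/mol.
D is staggered. CH2Cl at 0° is gauche with CH3 at 300° (4.5); CH2Cl at 0° is gauche with Cl at 60° (3.9); Et at 120° is gauche with Cl at 60° (3.2); Et at 120° is gauche with OCH3 at 180° (3.6). Total 15.2 kJ/mol.
E is eclipsed. CH2Cl at 0° is eclipsed with CH3 at 0° (13.2); Et at 120° is eclipsed with Cl at 120° (12.1); H at 240° is eclipsed with OCH3 at 240° (5.9). Total 31.2 kJ/mol.
A has the lowest total (14.5 kJ/mol).

A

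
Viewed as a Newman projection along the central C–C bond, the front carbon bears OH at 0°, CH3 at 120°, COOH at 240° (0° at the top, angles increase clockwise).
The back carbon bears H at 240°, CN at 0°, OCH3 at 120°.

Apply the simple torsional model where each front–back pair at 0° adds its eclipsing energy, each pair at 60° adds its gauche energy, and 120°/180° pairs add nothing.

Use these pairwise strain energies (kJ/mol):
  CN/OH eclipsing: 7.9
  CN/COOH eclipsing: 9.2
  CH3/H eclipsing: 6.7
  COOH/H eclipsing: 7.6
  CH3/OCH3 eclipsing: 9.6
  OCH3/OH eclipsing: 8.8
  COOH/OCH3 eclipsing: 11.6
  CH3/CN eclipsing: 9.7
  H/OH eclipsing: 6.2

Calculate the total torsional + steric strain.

This conformer (eclipsed): OH–CN eclipsed, CH3–OCH3 eclipsed, COOH–H eclipsed; 7.9 + 9.6 + 7.6 = 25.1 kJ/mol.

25.1 kJ/mol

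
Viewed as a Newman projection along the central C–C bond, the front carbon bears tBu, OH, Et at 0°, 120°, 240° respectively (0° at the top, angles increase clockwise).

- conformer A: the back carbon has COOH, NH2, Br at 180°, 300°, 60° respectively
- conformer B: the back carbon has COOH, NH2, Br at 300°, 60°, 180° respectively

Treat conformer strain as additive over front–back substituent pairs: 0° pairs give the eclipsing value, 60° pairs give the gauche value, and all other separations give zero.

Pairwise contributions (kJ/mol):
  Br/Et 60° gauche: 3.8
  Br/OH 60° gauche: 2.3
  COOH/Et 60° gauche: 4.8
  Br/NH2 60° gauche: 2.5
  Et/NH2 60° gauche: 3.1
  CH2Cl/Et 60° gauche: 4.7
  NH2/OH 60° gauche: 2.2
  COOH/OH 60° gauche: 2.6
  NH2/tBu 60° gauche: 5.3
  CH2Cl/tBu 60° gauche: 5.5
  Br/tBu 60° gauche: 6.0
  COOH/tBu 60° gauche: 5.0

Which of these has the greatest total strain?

A (staggered): tBu–NH2 gauche, tBu–Br gauche, OH–COOH gauche, OH–Br gauche, Et–COOH gauche, Et–NH2 gauche; 5.3 + 6.0 + 2.6 + 2.3 + 4.8 + 3.1 = 24.1 kJ/mol.
B (staggered): tBu–COOH gauche, tBu–NH2 gauche, OH–NH2 gauche, OH–Br gauche, Et–COOH gauche, Et–Br gauche; 5.0 + 5.3 + 2.2 + 2.3 + 4.8 + 3.8 = 23.4 kJ/mol.
A has the highest total (24.1 kJ/mol).

A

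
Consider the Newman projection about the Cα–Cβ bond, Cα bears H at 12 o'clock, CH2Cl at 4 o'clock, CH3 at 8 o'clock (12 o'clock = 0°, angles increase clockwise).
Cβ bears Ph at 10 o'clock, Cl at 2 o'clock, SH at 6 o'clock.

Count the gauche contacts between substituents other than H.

4

Non-H gauche pairs: CH2Cl(120°)/Cl(60°); CH2Cl(120°)/SH(180°); CH3(240°)/Ph(300°); CH3(240°)/SH(180°) — 4 interactions.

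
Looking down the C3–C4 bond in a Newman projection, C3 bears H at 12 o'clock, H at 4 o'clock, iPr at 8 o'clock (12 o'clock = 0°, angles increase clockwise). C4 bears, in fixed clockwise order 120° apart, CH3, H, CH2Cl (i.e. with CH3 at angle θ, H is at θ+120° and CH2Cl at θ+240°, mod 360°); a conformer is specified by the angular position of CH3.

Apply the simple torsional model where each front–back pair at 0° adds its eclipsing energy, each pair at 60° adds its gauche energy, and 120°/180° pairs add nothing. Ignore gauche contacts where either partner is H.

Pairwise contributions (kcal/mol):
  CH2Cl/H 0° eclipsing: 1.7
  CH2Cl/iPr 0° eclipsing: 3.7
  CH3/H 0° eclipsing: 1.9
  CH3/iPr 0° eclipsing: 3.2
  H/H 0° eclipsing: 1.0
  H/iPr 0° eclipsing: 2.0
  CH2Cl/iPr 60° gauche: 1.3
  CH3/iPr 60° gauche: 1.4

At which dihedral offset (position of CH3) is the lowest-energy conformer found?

60°

CH3 at 0° (eclipsed): H–CH3 eclipsed, H–H eclipsed, iPr–CH2Cl eclipsed; 1.9 + 1.0 + 3.7 = 6.6 kcal/mol.
CH3 at 60° (staggered): iPr–CH2Cl gauche; 1.3 = 1.3 kcal/mol.
CH3 at 120° (eclipsed): H–CH2Cl eclipsed, H–CH3 eclipsed, iPr–H eclipsed; 1.7 + 1.9 + 2.0 = 5.6 kcal/mol.
CH3 at 180° (staggered): iPr–CH3 gauche; 1.4 = 1.4 kcal/mol.
CH3 at 240° (eclipsed): H–H eclipsed, H–CH2Cl eclipsed, iPr–CH3 eclipsed; 1.0 + 1.7 + 3.2 = 5.9 kcal/mol.
CH3 at 300° (staggered): iPr–CH3 gauche, iPr–CH2Cl gauche; 1.4 + 1.3 = 2.7 kcal/mol.
The minimum (1.3 kcal/mol) occurs with CH3 at 60°.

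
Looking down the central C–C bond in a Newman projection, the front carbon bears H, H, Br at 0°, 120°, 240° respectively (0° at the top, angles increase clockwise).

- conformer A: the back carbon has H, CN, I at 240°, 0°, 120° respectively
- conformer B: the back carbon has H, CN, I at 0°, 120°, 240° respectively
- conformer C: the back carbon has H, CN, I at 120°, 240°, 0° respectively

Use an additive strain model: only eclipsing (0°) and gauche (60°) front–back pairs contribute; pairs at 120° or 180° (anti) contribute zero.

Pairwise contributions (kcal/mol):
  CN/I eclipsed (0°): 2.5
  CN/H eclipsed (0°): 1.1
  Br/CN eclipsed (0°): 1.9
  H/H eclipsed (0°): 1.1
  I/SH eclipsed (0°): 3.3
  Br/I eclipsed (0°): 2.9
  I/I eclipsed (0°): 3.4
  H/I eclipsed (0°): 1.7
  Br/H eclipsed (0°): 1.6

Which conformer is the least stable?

B

A (eclipsed): H(0°)/CN(0°) eclipsed 1.1; H(120°)/I(120°) eclipsed 1.7; Br(240°)/H(240°) eclipsed 1.6 → 4.4 kcal/mol.
B (eclipsed): H(0°)/H(0°) eclipsed 1.1; H(120°)/CN(120°) eclipsed 1.1; Br(240°)/I(240°) eclipsed 2.9 → 5.1 kcal/mol.
C (eclipsed): H(0°)/I(0°) eclipsed 1.7; H(120°)/H(120°) eclipsed 1.1; Br(240°)/CN(240°) eclipsed 1.9 → 4.7 kcal/mol.
B has the highest total (5.1 kcal/mol).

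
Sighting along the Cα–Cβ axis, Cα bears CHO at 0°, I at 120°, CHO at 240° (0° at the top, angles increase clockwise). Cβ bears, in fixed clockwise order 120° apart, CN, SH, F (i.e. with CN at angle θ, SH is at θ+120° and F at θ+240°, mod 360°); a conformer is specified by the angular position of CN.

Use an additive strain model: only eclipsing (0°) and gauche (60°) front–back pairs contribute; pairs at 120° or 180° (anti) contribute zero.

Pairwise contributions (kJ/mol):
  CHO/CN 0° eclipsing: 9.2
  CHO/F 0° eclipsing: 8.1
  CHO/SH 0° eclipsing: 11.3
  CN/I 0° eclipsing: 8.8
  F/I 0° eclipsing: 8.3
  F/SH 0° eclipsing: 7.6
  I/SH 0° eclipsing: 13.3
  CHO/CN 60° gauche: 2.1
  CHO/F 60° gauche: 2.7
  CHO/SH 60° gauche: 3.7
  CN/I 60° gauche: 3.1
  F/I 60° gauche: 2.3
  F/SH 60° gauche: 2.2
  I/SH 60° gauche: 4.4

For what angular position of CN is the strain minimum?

CN at 0° is eclipsed. CHO at 0° is eclipsed with CN at 0° (9.2); I at 120° is eclipsed with SH at 120° (13.3); CHO at 240° is eclipsed with F at 240° (8.1). Total 30.6 kJ/mol.
CN at 60° is staggered. CHO at 0° is gauche with CN at 60° (2.1); CHO at 0° is gauche with F at 300° (2.7); I at 120° is gauche with CN at 60° (3.1); I at 120° is gauche with SH at 180° (4.4); CHO at 240° is gauche with SH at 180° (3.7); CHO at 240° is gauche with F at 300° (2.7). Total 18.7 kJ/mol.
CN at 120° is eclipsed. CHO at 0° is eclipsed with F at 0° (8.1); I at 120° is eclipsed with CN at 120° (8.8); CHO at 240° is eclipsed with SH at 240° (11.3). Total 28.2 kJ/mol.
CN at 180° is staggered. CHO at 0° is gauche with SH at 300° (3.7); CHO at 0° is gauche with F at 60° (2.7); I at 120° is gauche with CN at 180° (3.1); I at 120° is gauche with F at 60° (2.3); CHO at 240° is gauche with CN at 180° (2.1); CHO at 240° is gauche with SH at 300° (3.7). Total 17.6 kJ/mol.
CN at 240° is eclipsed. CHO at 0° is eclipsed with SH at 0° (11.3); I at 120° is eclipsed with F at 120° (8.3); CHO at 240° is eclipsed with CN at 240° (9.2). Total 28.8 kJ/mol.
CN at 300° is staggered. CHO at 0° is gauche with CN at 300° (2.1); CHO at 0° is gauche with SH at 60° (3.7); I at 120° is gauche with SH at 60° (4.4); I at 120° is gauche with F at 180° (2.3); CHO at 240° is gauche with CN at 300° (2.1); CHO at 240° is gauche with F at 180° (2.7). Total 17.3 kJ/mol.
The minimum (17.3 kJ/mol) occurs with CN at 300°.

300°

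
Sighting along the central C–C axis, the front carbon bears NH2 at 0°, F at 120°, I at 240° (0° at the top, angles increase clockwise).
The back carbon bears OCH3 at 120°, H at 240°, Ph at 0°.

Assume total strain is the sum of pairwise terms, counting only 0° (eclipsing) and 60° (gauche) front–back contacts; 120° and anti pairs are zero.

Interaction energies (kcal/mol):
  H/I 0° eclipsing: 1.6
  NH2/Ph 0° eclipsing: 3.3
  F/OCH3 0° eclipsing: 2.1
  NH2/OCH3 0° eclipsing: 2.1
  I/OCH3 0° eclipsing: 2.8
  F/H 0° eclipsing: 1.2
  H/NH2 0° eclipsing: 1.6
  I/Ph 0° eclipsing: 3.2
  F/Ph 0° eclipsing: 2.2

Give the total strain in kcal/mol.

This conformer (eclipsed): NH2(0°)/Ph(0°) eclipsed 3.3; F(120°)/OCH3(120°) eclipsed 2.1; I(240°)/H(240°) eclipsed 1.6 → 7.0 kcal/mol.

7.0 kcal/mol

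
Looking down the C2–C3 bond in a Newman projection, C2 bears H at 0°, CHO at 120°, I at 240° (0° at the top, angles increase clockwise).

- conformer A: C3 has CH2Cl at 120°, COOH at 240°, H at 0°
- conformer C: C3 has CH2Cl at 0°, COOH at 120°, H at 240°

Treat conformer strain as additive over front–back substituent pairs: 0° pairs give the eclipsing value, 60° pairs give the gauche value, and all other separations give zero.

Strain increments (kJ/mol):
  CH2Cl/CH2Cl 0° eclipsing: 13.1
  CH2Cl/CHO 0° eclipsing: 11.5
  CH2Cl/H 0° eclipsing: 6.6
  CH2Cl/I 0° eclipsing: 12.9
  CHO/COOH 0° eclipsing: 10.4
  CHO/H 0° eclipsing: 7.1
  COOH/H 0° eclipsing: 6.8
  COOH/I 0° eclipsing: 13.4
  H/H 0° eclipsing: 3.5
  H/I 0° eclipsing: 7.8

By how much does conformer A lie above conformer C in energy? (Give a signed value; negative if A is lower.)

A is eclipsed. H at 0° is eclipsed with H at 0° (3.5); CHO at 120° is eclipsed with CH2Cl at 120° (11.5); I at 240° is eclipsed with COOH at 240° (13.4). Total 28.4 kJ/mol.
C is eclipsed. H at 0° is eclipsed with CH2Cl at 0° (6.6); CHO at 120° is eclipsed with COOH at 120° (10.4); I at 240° is eclipsed with H at 240° (7.8). Total 24.8 kJ/mol.
E(A) − E(C) = 28.4 − 24.8 = +3.6 kJ/mol.

+3.6 kJ/mol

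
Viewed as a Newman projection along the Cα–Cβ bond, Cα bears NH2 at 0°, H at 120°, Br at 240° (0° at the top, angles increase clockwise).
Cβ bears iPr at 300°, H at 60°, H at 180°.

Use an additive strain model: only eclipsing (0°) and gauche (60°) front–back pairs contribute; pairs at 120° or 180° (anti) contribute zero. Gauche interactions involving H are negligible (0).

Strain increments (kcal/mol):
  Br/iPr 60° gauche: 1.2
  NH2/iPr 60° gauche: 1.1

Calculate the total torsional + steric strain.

This conformer is staggered. NH2 at 0° is gauche with iPr at 300° (1.1); Br at 240° is gauche with iPr at 300° (1.2). Total 2.3 kcal/mol.

2.3 kcal/mol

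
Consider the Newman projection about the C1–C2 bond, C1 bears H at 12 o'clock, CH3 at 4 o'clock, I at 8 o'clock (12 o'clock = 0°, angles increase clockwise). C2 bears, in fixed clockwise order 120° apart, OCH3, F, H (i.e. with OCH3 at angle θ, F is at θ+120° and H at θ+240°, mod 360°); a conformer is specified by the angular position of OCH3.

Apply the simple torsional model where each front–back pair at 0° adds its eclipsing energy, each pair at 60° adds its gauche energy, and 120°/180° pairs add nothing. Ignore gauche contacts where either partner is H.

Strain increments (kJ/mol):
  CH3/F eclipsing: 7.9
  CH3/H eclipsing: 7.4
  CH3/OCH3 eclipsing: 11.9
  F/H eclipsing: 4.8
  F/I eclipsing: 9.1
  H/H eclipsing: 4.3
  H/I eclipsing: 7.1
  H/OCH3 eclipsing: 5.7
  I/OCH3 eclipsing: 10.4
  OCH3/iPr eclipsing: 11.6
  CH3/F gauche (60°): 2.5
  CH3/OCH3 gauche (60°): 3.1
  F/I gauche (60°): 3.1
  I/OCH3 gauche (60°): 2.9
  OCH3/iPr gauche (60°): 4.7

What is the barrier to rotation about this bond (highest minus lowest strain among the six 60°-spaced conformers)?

19.9 kJ/mol

OCH3 at 0° (eclipsed): H–OCH3 eclipsed, CH3–F eclipsed, I–H eclipsed; 5.7 + 7.9 + 7.1 = 20.7 kJ/mol.
OCH3 at 60° (staggered): CH3–OCH3 gauche, CH3–F gauche, I–F gauche; 3.1 + 2.5 + 3.1 = 8.7 kJ/mol.
OCH3 at 120° (eclipsed): H–H eclipsed, CH3–OCH3 eclipsed, I–F eclipsed; 4.3 + 11.9 + 9.1 = 25.3 kJ/mol.
OCH3 at 180° (staggered): CH3–OCH3 gauche, I–OCH3 gauche, I–F gauche; 3.1 + 2.9 + 3.1 = 9.1 kJ/mol.
OCH3 at 240° (eclipsed): H–F eclipsed, CH3–H eclipsed, I–OCH3 eclipsed; 4.8 + 7.4 + 10.4 = 22.6 kJ/mol.
OCH3 at 300° (staggered): CH3–F gauche, I–OCH3 gauche; 2.5 + 2.9 = 5.4 kJ/mol.
Max at 120° (25.3 kJ/mol), min at 300° (5.4 kJ/mol); barrier = 19.9 kJ/mol.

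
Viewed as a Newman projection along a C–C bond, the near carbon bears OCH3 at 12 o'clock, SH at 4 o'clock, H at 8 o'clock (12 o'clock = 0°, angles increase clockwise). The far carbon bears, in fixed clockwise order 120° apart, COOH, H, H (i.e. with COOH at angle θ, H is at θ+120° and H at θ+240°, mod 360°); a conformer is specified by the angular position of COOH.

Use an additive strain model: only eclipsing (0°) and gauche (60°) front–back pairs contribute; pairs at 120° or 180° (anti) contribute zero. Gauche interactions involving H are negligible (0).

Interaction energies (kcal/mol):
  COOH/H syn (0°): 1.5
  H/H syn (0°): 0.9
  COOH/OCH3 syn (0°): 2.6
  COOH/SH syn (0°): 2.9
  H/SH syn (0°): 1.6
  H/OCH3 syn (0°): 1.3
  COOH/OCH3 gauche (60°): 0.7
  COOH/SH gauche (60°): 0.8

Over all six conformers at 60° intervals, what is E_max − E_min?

COOH at 0° (eclipsed): OCH3–COOH eclipsed, SH–H eclipsed, H–H eclipsed; 2.6 + 1.6 + 0.9 = 5.1 kcal/mol.
COOH at 60° (staggered): OCH3–COOH gauche, SH–COOH gauche; 0.7 + 0.8 = 1.5 kcal/mol.
COOH at 120° (eclipsed): OCH3–H eclipsed, SH–COOH eclipsed, H–H eclipsed; 1.3 + 2.9 + 0.9 = 5.1 kcal/mol.
COOH at 180° (staggered): SH–COOH gauche; 0.8 = 0.8 kcal/mol.
COOH at 240° (eclipsed): OCH3–H eclipsed, SH–H eclipsed, H–COOH eclipsed; 1.3 + 1.6 + 1.5 = 4.4 kcal/mol.
COOH at 300° (staggered): OCH3–COOH gauche; 0.7 = 0.7 kcal/mol.
Max at 0° (5.1 kcal/mol), min at 300° (0.7 kcal/mol); barrier = 4.4 kcal/mol.

4.4 kcal/mol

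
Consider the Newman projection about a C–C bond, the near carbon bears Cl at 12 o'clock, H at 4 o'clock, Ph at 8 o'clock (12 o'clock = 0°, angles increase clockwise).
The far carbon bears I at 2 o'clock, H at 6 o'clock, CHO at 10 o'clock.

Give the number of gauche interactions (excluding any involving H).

Non-H gauche pairs: Cl(0°)/I(60°); Cl(0°)/CHO(300°); Ph(240°)/CHO(300°) — 3 interactions.

3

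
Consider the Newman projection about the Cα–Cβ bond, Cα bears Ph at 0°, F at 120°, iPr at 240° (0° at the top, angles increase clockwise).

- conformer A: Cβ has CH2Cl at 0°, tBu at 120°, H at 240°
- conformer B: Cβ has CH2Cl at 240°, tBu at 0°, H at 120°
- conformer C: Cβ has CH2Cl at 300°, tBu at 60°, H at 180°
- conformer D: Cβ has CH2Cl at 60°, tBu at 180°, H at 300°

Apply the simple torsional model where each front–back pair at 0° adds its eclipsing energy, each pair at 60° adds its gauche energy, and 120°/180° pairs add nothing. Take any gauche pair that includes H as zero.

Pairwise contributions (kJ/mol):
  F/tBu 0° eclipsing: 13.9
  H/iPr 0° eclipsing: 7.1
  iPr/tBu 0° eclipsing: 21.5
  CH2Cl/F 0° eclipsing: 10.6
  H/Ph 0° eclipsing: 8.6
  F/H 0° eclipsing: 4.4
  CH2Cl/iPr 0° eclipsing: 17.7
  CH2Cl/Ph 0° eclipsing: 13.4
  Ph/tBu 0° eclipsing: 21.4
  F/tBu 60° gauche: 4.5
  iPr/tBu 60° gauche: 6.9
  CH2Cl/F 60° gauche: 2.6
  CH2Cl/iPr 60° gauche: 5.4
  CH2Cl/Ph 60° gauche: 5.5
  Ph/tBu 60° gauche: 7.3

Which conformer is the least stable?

B

A (eclipsed): Ph(0°)/CH2Cl(0°) eclipsed 13.4; F(120°)/tBu(120°) eclipsed 13.9; iPr(240°)/H(240°) eclipsed 7.1 → 34.4 kJ/mol.
B (eclipsed): Ph(0°)/tBu(0°) eclipsed 21.4; F(120°)/H(120°) eclipsed 4.4; iPr(240°)/CH2Cl(240°) eclipsed 17.7 → 43.5 kJ/mol.
C (staggered): Ph(0°)/CH2Cl(300°) gauche 5.5; Ph(0°)/tBu(60°) gauche 7.3; F(120°)/tBu(60°) gauche 4.5; iPr(240°)/CH2Cl(300°) gauche 5.4 → 22.7 kJ/mol.
D (staggered): Ph(0°)/CH2Cl(60°) gauche 5.5; F(120°)/CH2Cl(60°) gauche 2.6; F(120°)/tBu(180°) gauche 4.5; iPr(240°)/tBu(180°) gauche 6.9 → 19.5 kJ/mol.
B has the highest total (43.5 kJ/mol).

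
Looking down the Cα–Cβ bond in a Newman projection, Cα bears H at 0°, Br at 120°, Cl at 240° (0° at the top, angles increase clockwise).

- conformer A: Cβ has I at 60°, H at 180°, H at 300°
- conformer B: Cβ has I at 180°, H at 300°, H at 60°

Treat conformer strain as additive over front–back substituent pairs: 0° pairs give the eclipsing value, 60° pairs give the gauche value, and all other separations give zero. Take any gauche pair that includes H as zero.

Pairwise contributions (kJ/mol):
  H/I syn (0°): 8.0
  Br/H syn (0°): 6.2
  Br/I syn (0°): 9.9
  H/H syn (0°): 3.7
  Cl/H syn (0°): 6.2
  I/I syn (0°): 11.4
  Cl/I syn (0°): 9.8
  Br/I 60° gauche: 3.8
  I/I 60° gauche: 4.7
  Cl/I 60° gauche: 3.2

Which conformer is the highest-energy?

B

A (staggered): Br–I gauche; 3.8 = 3.8 kJ/mol.
B (staggered): Br–I gauche, Cl–I gauche; 3.8 + 3.2 = 7.0 kJ/mol.
B has the highest total (7.0 kJ/mol).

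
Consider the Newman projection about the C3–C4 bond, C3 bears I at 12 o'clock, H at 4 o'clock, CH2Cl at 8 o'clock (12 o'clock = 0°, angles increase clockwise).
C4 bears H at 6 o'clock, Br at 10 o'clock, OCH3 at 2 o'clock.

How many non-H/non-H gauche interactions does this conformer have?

Non-H gauche pairs: I(0°)/Br(300°); I(0°)/OCH3(60°); CH2Cl(240°)/Br(300°) — 3 interactions.

3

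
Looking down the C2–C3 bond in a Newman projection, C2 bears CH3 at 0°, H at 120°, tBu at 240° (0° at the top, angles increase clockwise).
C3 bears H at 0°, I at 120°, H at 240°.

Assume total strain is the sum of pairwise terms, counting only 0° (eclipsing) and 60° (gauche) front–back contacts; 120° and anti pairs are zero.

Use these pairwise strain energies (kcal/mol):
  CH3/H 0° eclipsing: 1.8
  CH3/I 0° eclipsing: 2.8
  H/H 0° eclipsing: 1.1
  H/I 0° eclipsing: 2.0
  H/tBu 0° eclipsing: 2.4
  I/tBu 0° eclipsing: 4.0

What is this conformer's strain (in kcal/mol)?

This conformer is eclipsed. CH3 at 0° is eclipsed with H at 0° (1.8); H at 120° is eclipsed with I at 120° (2.0); tBu at 240° is eclipsed with H at 240° (2.4). Total 6.2 kcal/mol.

6.2 kcal/mol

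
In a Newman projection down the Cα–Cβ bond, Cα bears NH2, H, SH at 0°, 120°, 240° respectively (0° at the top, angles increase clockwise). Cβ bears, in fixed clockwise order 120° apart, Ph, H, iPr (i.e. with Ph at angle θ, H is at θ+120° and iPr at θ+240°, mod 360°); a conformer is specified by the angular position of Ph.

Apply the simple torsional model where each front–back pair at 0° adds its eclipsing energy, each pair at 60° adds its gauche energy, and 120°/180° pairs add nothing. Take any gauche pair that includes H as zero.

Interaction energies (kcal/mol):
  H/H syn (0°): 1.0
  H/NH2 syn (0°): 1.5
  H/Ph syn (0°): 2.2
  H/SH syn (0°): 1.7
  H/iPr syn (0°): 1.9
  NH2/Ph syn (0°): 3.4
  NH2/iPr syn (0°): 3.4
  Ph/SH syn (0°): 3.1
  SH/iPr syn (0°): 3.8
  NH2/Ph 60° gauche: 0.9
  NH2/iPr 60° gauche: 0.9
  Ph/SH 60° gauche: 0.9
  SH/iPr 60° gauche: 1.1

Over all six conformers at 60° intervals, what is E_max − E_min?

Ph at 0° is eclipsed. NH2 at 0° is eclipsed with Ph at 0° (3.4); H at 120° is eclipsed with H at 120° (1.0); SH at 240° is eclipsed with iPr at 240° (3.8). Total 8.2 kcal/mol.
Ph at 60° is staggered. NH2 at 0° is gauche with Ph at 60° (0.9); NH2 at 0° is gauche with iPr at 300° (0.9); SH at 240° is gauche with iPr at 300° (1.1). Total 2.9 kcal/mol.
Ph at 120° is eclipsed. NH2 at 0° is eclipsed with iPr at 0° (3.4); H at 120° is eclipsed with Ph at 120° (2.2); SH at 240° is eclipsed with H at 240° (1.7). Total 7.3 kcal/mol.
Ph at 180° is staggered. NH2 at 0° is gauche with iPr at 60° (0.9); SH at 240° is gauche with Ph at 180° (0.9). Total 1.8 kcal/mol.
Ph at 240° is eclipsed. NH2 at 0° is eclipsed with H at 0° (1.5); H at 120° is eclipsed with iPr at 120° (1.9); SH at 240° is eclipsed with Ph at 240° (3.1). Total 6.5 kcal/mol.
Ph at 300° is staggered. NH2 at 0° is gauche with Ph at 300° (0.9); SH at 240° is gauche with Ph at 300° (0.9); SH at 240° is gauche with iPr at 180° (1.1). Total 2.9 kcal/mol.
Max at 0° (8.2 kcal/mol), min at 180° (1.8 kcal/mol); barrier = 6.4 kcal/mol.

6.4 kcal/mol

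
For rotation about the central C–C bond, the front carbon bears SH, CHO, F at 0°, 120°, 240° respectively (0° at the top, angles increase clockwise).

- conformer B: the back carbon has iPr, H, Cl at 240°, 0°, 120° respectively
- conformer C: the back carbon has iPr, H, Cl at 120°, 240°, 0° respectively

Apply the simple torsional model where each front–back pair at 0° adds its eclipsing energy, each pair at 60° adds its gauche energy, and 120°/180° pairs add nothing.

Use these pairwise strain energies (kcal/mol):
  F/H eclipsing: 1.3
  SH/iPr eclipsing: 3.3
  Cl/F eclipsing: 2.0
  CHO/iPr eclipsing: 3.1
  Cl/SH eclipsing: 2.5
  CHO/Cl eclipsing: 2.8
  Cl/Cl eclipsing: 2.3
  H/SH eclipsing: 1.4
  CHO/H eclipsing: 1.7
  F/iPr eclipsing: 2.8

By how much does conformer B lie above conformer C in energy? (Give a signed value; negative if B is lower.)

+0.1 kcal/mol

B is eclipsed. SH at 0° is eclipsed with H at 0° (1.4); CHO at 120° is eclipsed with Cl at 120° (2.8); F at 240° is eclipsed with iPr at 240° (2.8). Total 7.0 kcal/mol.
C is eclipsed. SH at 0° is eclipsed with Cl at 0° (2.5); CHO at 120° is eclipsed with iPr at 120° (3.1); F at 240° is eclipsed with H at 240° (1.3). Total 6.9 kcal/mol.
E(B) − E(C) = 7.0 − 6.9 = +0.1 kcal/mol.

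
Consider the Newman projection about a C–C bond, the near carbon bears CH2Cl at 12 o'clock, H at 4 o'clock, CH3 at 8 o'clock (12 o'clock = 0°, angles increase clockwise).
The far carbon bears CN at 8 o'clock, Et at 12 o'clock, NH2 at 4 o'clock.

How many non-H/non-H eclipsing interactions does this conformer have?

Non-H eclipsing pairs: CH2Cl(0°)/Et(0°); CH3(240°)/CN(240°) — 2 interactions.

2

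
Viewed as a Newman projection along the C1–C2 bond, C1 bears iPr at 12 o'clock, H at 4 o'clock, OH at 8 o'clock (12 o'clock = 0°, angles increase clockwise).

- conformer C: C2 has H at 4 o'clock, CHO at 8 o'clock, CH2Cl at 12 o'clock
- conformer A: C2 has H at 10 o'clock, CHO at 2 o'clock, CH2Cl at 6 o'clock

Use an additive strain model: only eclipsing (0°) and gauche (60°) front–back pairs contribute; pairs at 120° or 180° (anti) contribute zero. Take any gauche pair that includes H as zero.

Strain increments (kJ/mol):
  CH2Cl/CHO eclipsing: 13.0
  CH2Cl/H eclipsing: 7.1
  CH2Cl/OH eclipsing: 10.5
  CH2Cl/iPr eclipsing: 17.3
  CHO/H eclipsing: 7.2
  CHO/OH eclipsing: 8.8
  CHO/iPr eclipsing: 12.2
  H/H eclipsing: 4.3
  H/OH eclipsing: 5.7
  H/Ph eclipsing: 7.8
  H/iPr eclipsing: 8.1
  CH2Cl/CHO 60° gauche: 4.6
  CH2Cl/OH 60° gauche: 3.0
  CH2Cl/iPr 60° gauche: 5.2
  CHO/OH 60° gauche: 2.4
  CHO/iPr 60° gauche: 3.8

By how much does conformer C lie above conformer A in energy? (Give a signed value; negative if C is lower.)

+23.6 kJ/mol

C (eclipsed): iPr(0°)/CH2Cl(0°) eclipsed 17.3; H(120°)/H(120°) eclipsed 4.3; OH(240°)/CHO(240°) eclipsed 8.8 → 30.4 kJ/mol.
A (staggered): iPr(0°)/CHO(60°) gauche 3.8; OH(240°)/CH2Cl(180°) gauche 3.0 → 6.8 kJ/mol.
E(C) − E(A) = 30.4 − 6.8 = +23.6 kJ/mol.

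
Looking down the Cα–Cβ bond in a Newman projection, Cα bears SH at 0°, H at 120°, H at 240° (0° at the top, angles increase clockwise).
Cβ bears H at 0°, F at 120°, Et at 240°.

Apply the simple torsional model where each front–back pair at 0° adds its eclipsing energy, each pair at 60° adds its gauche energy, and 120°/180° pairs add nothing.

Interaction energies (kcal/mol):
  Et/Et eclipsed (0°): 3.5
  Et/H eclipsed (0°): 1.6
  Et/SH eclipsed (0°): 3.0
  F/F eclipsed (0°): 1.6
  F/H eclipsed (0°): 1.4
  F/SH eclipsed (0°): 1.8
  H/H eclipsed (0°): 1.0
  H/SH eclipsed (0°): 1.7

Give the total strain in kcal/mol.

4.7 kcal/mol

This conformer (eclipsed): SH(0°)/H(0°) eclipsed 1.7; H(120°)/F(120°) eclipsed 1.4; H(240°)/Et(240°) eclipsed 1.6 → 4.7 kcal/mol.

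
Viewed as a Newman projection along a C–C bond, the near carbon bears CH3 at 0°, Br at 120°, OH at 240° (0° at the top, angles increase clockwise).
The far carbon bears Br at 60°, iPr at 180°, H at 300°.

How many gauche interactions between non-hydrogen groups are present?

Non-H gauche pairs: CH3(0°)/Br(60°); Br(120°)/Br(60°); Br(120°)/iPr(180°); OH(240°)/iPr(180°) — 4 interactions.

4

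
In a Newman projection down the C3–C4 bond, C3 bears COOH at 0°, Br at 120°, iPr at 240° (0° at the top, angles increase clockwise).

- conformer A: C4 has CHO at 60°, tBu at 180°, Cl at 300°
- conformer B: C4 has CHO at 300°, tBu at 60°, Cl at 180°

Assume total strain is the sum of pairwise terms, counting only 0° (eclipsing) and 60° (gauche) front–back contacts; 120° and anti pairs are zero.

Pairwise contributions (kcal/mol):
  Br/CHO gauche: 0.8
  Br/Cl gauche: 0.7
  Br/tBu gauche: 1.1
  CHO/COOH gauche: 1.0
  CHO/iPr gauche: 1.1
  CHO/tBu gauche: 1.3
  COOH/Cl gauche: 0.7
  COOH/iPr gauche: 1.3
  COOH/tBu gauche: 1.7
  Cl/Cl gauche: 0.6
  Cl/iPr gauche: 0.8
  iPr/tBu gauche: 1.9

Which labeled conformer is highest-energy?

B

A (staggered): COOH(0°)/CHO(60°) gauche 1.0; COOH(0°)/Cl(300°) gauche 0.7; Br(120°)/CHO(60°) gauche 0.8; Br(120°)/tBu(180°) gauche 1.1; iPr(240°)/tBu(180°) gauche 1.9; iPr(240°)/Cl(300°) gauche 0.8 → 6.3 kcal/mol.
B (staggered): COOH(0°)/CHO(300°) gauche 1.0; COOH(0°)/tBu(60°) gauche 1.7; Br(120°)/tBu(60°) gauche 1.1; Br(120°)/Cl(180°) gauche 0.7; iPr(240°)/CHO(300°) gauche 1.1; iPr(240°)/Cl(180°) gauche 0.8 → 6.4 kcal/mol.
B has the highest total (6.4 kcal/mol).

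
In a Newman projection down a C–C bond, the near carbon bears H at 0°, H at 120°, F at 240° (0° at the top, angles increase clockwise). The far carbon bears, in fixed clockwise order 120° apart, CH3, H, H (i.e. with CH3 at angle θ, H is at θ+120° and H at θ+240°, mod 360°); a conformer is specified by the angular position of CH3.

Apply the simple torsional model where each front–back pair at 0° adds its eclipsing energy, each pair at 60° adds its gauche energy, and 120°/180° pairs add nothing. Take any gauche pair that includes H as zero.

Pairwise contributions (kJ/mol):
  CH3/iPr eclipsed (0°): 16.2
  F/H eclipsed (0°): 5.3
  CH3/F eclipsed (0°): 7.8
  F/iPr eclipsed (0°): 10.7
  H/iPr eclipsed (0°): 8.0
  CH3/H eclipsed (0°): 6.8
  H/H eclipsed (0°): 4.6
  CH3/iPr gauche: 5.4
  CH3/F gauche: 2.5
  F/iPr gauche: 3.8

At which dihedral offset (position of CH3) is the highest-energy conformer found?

CH3 at 0° (eclipsed): H–CH3 eclipsed, H–H eclipsed, F–H eclipsed; 6.8 + 4.6 + 5.3 = 16.7 kJ/mol.
CH3 at 60° (staggered): no non-H gauche contacts → 0.0 kJ/mol.
CH3 at 120° (eclipsed): H–H eclipsed, H–CH3 eclipsed, F–H eclipsed; 4.6 + 6.8 + 5.3 = 16.7 kJ/mol.
CH3 at 180° (staggered): F–CH3 gauche; 2.5 = 2.5 kJ/mol.
CH3 at 240° (eclipsed): H–H eclipsed, H–H eclipsed, F–CH3 eclipsed; 4.6 + 4.6 + 7.8 = 17.0 kJ/mol.
CH3 at 300° (staggered): F–CH3 gauche; 2.5 = 2.5 kJ/mol.
The maximum (17.0 kJ/mol) occurs with CH3 at 240°.

240°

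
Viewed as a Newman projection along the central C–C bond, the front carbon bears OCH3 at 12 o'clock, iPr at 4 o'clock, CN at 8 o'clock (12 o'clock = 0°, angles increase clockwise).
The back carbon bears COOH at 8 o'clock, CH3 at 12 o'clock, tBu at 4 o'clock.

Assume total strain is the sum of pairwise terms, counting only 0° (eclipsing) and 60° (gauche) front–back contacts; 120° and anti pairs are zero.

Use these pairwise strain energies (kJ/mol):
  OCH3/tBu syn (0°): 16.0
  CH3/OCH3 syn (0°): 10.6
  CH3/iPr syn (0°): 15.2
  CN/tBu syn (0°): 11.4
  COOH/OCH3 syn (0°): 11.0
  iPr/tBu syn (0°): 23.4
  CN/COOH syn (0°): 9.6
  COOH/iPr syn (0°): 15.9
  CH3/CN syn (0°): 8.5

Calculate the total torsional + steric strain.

This conformer (eclipsed): OCH3(0°)/CH3(0°) eclipsed 10.6; iPr(120°)/tBu(120°) eclipsed 23.4; CN(240°)/COOH(240°) eclipsed 9.6 → 43.6 kJ/mol.

43.6 kJ/mol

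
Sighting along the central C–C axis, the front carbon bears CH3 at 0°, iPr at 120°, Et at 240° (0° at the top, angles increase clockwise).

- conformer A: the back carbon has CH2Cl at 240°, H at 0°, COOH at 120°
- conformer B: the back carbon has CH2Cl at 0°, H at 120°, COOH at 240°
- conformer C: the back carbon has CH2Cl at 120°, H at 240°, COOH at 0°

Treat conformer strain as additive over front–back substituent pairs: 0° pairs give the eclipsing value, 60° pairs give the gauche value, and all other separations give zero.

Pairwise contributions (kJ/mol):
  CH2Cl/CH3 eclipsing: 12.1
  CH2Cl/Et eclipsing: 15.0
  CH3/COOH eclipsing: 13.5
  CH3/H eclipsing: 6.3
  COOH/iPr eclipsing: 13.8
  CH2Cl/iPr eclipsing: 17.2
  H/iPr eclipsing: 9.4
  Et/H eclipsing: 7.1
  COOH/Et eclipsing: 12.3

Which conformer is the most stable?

A (eclipsed): CH3(0°)/H(0°) eclipsed 6.3; iPr(120°)/COOH(120°) eclipsed 13.8; Et(240°)/CH2Cl(240°) eclipsed 15.0 → 35.1 kJ/mol.
B (eclipsed): CH3(0°)/CH2Cl(0°) eclipsed 12.1; iPr(120°)/H(120°) eclipsed 9.4; Et(240°)/COOH(240°) eclipsed 12.3 → 33.8 kJ/mol.
C (eclipsed): CH3(0°)/COOH(0°) eclipsed 13.5; iPr(120°)/CH2Cl(120°) eclipsed 17.2; Et(240°)/H(240°) eclipsed 7.1 → 37.8 kJ/mol.
B has the lowest total (33.8 kJ/mol).

B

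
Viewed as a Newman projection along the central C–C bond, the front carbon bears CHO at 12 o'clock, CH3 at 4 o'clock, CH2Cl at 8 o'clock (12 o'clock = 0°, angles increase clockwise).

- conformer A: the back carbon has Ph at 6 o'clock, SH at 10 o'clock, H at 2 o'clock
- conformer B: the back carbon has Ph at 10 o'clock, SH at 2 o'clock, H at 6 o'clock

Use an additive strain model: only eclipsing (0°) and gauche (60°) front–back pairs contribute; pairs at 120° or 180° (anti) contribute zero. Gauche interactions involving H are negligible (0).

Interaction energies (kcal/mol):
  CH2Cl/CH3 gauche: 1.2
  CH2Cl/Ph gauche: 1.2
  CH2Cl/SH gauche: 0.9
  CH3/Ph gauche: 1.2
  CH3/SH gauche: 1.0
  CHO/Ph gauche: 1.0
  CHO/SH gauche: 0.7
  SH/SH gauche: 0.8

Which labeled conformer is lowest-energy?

B

A (staggered): CHO(0°)/SH(300°) gauche 0.7; CH3(120°)/Ph(180°) gauche 1.2; CH2Cl(240°)/Ph(180°) gauche 1.2; CH2Cl(240°)/SH(300°) gauche 0.9 → 4.0 kcal/mol.
B (staggered): CHO(0°)/Ph(300°) gauche 1.0; CHO(0°)/SH(60°) gauche 0.7; CH3(120°)/SH(60°) gauche 1.0; CH2Cl(240°)/Ph(300°) gauche 1.2 → 3.9 kcal/mol.
B has the lowest total (3.9 kcal/mol).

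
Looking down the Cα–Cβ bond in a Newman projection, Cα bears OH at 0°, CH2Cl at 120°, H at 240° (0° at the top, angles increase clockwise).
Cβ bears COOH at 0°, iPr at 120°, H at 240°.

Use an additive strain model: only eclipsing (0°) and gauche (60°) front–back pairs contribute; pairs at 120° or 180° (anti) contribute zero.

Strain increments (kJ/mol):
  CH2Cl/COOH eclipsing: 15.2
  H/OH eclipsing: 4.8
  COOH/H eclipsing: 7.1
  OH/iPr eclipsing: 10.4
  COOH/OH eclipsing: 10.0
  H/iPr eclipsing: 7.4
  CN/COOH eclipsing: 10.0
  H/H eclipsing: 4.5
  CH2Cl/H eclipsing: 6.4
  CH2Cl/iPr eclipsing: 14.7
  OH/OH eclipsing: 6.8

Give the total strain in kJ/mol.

This conformer is eclipsed. OH at 0° is eclipsed with COOH at 0° (10.0); CH2Cl at 120° is eclipsed with iPr at 120° (14.7); H at 240° is eclipsed with H at 240° (4.5). Total 29.2 kJ/mol.

29.2 kJ/mol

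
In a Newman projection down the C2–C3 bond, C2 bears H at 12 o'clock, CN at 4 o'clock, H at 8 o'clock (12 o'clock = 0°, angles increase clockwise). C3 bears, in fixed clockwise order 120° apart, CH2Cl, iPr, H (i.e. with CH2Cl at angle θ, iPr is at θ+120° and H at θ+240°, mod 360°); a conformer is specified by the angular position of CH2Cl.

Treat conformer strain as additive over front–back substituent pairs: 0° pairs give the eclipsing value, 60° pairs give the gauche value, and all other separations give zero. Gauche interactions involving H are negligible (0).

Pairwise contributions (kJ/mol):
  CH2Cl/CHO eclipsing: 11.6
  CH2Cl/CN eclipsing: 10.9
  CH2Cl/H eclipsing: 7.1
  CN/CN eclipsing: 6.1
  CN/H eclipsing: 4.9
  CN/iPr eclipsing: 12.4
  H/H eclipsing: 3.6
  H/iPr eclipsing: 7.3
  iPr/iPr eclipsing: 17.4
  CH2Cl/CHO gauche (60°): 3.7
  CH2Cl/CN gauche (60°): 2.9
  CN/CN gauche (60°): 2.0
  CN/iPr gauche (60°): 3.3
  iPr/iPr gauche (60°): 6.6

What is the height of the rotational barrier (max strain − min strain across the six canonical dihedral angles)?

CH2Cl at 0° (eclipsed): H–CH2Cl eclipsed, CN–iPr eclipsed, H–H eclipsed; 7.1 + 12.4 + 3.6 = 23.1 kJ/mol.
CH2Cl at 60° (staggered): CN–CH2Cl gauche, CN–iPr gauche; 2.9 + 3.3 = 6.2 kJ/mol.
CH2Cl at 120° (eclipsed): H–H eclipsed, CN–CH2Cl eclipsed, H–iPr eclipsed; 3.6 + 10.9 + 7.3 = 21.8 kJ/mol.
CH2Cl at 180° (staggered): CN–CH2Cl gauche; 2.9 = 2.9 kJ/mol.
CH2Cl at 240° (eclipsed): H–iPr eclipsed, CN–H eclipsed, H–CH2Cl eclipsed; 7.3 + 4.9 + 7.1 = 19.3 kJ/mol.
CH2Cl at 300° (staggered): CN–iPr gauche; 3.3 = 3.3 kJ/mol.
Max at 0° (23.1 kJ/mol), min at 180° (2.9 kJ/mol); barrier = 20.2 kJ/mol.

20.2 kJ/mol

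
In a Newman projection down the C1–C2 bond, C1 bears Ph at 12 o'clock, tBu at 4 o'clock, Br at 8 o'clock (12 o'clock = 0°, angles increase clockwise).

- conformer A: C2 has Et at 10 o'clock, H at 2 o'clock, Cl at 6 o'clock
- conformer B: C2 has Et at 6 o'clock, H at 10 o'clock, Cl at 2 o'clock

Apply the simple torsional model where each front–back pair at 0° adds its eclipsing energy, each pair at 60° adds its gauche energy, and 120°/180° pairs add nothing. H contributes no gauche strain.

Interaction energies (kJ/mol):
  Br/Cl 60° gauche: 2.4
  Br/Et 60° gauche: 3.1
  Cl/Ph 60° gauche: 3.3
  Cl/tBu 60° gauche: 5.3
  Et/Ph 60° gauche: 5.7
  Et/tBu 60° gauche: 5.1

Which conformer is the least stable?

B

A (staggered): Ph(0°)/Et(300°) gauche 5.7; tBu(120°)/Cl(180°) gauche 5.3; Br(240°)/Et(300°) gauche 3.1; Br(240°)/Cl(180°) gauche 2.4 → 16.5 kJ/mol.
B (staggered): Ph(0°)/Cl(60°) gauche 3.3; tBu(120°)/Et(180°) gauche 5.1; tBu(120°)/Cl(60°) gauche 5.3; Br(240°)/Et(180°) gauche 3.1 → 16.8 kJ/mol.
B has the highest total (16.8 kJ/mol).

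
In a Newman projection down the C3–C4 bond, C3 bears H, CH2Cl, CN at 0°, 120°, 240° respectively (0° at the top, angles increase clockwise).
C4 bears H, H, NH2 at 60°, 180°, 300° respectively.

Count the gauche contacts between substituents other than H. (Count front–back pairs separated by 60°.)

Non-H gauche pairs: CN(240°)/NH2(300°) — 1 interaction.

1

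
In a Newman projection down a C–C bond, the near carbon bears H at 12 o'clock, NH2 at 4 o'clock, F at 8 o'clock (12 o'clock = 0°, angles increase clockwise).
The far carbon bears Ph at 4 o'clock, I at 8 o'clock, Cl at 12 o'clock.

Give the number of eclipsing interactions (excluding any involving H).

2

Non-H eclipsing pairs: NH2(120°)/Ph(120°); F(240°)/I(240°) — 2 interactions.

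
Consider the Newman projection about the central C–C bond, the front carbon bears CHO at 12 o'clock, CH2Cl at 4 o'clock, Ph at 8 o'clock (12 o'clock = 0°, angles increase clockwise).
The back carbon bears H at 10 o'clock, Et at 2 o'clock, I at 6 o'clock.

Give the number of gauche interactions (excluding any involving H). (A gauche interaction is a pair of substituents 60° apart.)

Non-H gauche pairs: CHO(0°)/Et(60°); CH2Cl(120°)/Et(60°); CH2Cl(120°)/I(180°); Ph(240°)/I(180°) — 4 interactions.

4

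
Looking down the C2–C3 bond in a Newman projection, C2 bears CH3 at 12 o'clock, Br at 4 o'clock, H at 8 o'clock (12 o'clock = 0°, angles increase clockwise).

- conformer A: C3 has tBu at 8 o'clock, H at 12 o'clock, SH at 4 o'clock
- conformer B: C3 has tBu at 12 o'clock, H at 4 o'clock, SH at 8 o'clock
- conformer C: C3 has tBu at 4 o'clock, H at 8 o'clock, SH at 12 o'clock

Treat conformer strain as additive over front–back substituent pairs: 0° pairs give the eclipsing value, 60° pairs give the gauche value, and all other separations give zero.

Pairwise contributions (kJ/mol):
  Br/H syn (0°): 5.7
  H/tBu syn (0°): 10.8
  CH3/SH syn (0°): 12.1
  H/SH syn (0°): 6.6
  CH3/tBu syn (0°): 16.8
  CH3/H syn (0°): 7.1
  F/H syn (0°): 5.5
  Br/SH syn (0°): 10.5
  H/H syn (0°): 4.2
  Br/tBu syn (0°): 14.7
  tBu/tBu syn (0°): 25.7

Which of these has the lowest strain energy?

A (eclipsed): CH3(0°)/H(0°) eclipsed 7.1; Br(120°)/SH(120°) eclipsed 10.5; H(240°)/tBu(240°) eclipsed 10.8 → 28.4 kJ/mol.
B (eclipsed): CH3(0°)/tBu(0°) eclipsed 16.8; Br(120°)/H(120°) eclipsed 5.7; H(240°)/SH(240°) eclipsed 6.6 → 29.1 kJ/mol.
C (eclipsed): CH3(0°)/SH(0°) eclipsed 12.1; Br(120°)/tBu(120°) eclipsed 14.7; H(240°)/H(240°) eclipsed 4.2 → 31.0 kJ/mol.
A has the lowest total (28.4 kJ/mol).

A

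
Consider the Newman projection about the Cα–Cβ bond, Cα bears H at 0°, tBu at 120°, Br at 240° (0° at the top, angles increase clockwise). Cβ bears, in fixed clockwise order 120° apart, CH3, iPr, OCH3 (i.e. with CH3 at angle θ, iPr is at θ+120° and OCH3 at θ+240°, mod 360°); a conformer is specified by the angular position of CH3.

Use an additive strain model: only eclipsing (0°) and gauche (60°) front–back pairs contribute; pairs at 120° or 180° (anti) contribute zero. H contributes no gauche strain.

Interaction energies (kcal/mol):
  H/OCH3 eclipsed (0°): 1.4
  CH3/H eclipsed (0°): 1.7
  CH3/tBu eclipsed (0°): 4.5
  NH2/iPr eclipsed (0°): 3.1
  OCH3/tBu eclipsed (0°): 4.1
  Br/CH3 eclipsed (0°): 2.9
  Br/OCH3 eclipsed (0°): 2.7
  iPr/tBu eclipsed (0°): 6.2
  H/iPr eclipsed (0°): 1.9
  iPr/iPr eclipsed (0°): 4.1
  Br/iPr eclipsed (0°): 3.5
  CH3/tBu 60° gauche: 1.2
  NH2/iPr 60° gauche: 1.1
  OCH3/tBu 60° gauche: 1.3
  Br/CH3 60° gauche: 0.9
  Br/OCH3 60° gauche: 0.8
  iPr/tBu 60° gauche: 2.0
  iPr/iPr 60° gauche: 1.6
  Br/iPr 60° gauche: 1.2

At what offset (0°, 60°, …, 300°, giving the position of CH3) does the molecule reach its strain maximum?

0°

CH3 at 0° (eclipsed): H(0°)/CH3(0°) eclipsed 1.7; tBu(120°)/iPr(120°) eclipsed 6.2; Br(240°)/OCH3(240°) eclipsed 2.7 → 10.6 kcal/mol.
CH3 at 60° (staggered): tBu(120°)/CH3(60°) gauche 1.2; tBu(120°)/iPr(180°) gauche 2.0; Br(240°)/iPr(180°) gauche 1.2; Br(240°)/OCH3(300°) gauche 0.8 → 5.2 kcal/mol.
CH3 at 120° (eclipsed): H(0°)/OCH3(0°) eclipsed 1.4; tBu(120°)/CH3(120°) eclipsed 4.5; Br(240°)/iPr(240°) eclipsed 3.5 → 9.4 kcal/mol.
CH3 at 180° (staggered): tBu(120°)/CH3(180°) gauche 1.2; tBu(120°)/OCH3(60°) gauche 1.3; Br(240°)/CH3(180°) gauche 0.9; Br(240°)/iPr(300°) gauche 1.2 → 4.6 kcal/mol.
CH3 at 240° (eclipsed): H(0°)/iPr(0°) eclipsed 1.9; tBu(120°)/OCH3(120°) eclipsed 4.1; Br(240°)/CH3(240°) eclipsed 2.9 → 8.9 kcal/mol.
CH3 at 300° (staggered): tBu(120°)/iPr(60°) gauche 2.0; tBu(120°)/OCH3(180°) gauche 1.3; Br(240°)/CH3(300°) gauche 0.9; Br(240°)/OCH3(180°) gauche 0.8 → 5.0 kcal/mol.
The maximum (10.6 kcal/mol) occurs with CH3 at 0°.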